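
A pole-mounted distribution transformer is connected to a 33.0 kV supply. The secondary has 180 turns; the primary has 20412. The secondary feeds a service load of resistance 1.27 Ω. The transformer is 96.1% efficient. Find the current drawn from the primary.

I_p ≈ 2.10 A

V_s = 33000 × 180/20412 = 291.01 V.
I_s = V_s/R = 291.01/1.27 = 229.14 A.
P_out = V_s I_s = 291.01 × 229.14 = 66680 W.
P_in = P_out/η = 66680/0.961 = 69386 W.
I_p = P_in/V_p = 69386/33000 = 2.10 A.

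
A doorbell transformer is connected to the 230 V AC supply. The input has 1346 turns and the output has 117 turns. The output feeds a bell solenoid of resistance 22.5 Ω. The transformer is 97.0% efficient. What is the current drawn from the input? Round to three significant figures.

I_in ≈ 0.0796 A

V_out = 230 × 117/1346 = 19.993 V.
I_out = V_out/R = 19.993/22.5 = 0.88856 A.
P_out = V_out I_out = 19.993 × 0.88856 = 17.765 W.
P_in = P_out/η = 17.765/0.970 = 18.314 W.
I_in = P_in/V_in = 18.314/230 = 0.0796 A.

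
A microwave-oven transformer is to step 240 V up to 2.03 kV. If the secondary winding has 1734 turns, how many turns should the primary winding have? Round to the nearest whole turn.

N_p/N_s = V_p/V_s, so N_p = 1734 × 240/2030 = 205.0 ≈ 205 turns.

N_p = 205 turns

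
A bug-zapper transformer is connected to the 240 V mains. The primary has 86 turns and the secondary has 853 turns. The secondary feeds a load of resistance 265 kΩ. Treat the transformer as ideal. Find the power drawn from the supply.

V_s = V_p × N_s/N_p = 240 × 853/86 = 2380.5 V.
I_s = V_s/R = 2380.5/265000 = 0.0089829 A.
I_p = I_s × N_s/N_p = 0.0089829 × 853/86 = 0.089098 A.
P = V_p I_p = 240 × 0.089098 = 21.4 W.

P ≈ 21.4 W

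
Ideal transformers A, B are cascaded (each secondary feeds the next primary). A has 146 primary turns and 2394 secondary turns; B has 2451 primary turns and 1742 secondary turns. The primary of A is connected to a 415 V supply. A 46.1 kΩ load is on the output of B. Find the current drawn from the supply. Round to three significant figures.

I_supply ≈ 1.22 A

Secondary of A: V = 415.00 × 2394/146 = 6804.9 V.
Secondary of B: V = 6804.9 × 1742/2451 = 4836.4 V.
I_load = 4836.4/46100 = 0.10491 A, so P_out = 4836.4 × 0.10491 = 507.40 W.
All ideal ⇒ P_in = P_out, so I_supply = 507.40/415 = 1.22 A.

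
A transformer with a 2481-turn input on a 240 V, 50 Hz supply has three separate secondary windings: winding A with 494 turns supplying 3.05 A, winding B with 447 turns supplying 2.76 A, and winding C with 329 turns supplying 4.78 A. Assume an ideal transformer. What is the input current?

V_A = 240 × 494/2481 = 47.787 V; V_B = 240 × 447/2481 = 43.241 V; V_C = 240 × 329/2481 = 31.826 V.
P_out = V_A I_A + V_B I_B + V_C I_C = 47.787×3.05 + 43.241×2.76 + 31.826×4.78 = 145.75 + 119.34 + 152.13 = 417.22 W.
Ideal ⇒ P_in = P_out, so I_in = P_out/V_in = 417.22/240 = 1.74 A.

I_in ≈ 1.74 A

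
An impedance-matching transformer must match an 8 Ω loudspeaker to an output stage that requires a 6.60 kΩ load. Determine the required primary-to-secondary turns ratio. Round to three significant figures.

N_p/N_s ≈ 28.7

Z_p/Z_s = (N_p/N_s)², so N_p/N_s = √(6600/8) = √825 = 28.7.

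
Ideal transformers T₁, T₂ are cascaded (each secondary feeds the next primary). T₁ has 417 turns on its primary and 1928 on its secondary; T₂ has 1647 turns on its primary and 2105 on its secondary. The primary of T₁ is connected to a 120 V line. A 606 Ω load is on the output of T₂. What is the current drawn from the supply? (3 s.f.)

After T₁: V = 120.00 × 1928/417 = 554.82 V.
After T₂: V = 554.82 × 2105/1647 = 709.11 V.
I_load = 709.11/606 = 1.1701 A, so P_out = 709.11 × 1.1701 = 829.75 W.
All ideal ⇒ P_in = P_out, so I_supply = 829.75/120 = 6.91 A.

I_supply ≈ 6.91 A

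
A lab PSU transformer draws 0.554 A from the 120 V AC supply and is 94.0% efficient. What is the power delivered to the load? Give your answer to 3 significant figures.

P_in = V_in I_in = 120 × 0.554 = 66.480 W.
P_out = η P_in = 0.940 × 66.480 = 62.5 W.

P_out ≈ 62.5 W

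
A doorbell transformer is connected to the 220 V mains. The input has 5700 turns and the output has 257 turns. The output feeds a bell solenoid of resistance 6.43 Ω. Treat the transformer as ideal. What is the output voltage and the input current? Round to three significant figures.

V_out = V_in × N_out/N_in = 220 × 257/5700 = 9.9193 V.
I_out = V_out/R = 9.9193/6.43 = 1.5427 A.
I_in = I_out × N_out/N_in = 1.5427 × 257/5700 = 0.0696 A.

V_out ≈ 9.92 V, I_in ≈ 0.0696 A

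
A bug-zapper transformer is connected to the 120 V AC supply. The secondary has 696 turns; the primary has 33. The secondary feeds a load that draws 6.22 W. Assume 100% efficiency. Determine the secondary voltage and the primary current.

V_s = V_p × N_s/N_p = 120 × 696/33 = 2530.9 V.
I_s = P/V_s = 6.22/2530.9 = 0.0024576 A.
I_p = I_s × N_s/N_p = 0.0024576 × 696/33 = 0.0518 A.

V_s ≈ 2530 V, I_p ≈ 0.0518 A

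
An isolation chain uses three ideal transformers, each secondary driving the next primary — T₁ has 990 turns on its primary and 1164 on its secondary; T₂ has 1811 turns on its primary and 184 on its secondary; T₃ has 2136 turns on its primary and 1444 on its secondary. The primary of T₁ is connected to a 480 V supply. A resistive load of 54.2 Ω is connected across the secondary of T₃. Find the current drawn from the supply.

After T₁: V = 480.00 × 1164/990 = 564.36 V.
After T₂: V = 564.36 × 184/1811 = 57.340 V.
After T₃: V = 57.340 × 1444/2136 = 38.764 V.
I_load = 38.764/54.2 = 0.71520 A, so P_out = 38.764 × 0.71520 = 27.724 W.
All ideal ⇒ P_in = P_out, so I_supply = 27.724/480 = 0.0578 A.

I_supply ≈ 0.0578 A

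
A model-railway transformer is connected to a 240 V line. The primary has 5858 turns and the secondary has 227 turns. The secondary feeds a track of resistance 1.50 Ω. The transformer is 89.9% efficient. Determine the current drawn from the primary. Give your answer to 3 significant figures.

V_s = 240 × 227/5858 = 9.3001 V.
I_s = V_s/R = 9.3001/1.50 = 6.2001 A.
P_out = V_s I_s = 9.3001 × 6.2001 = 57.661 W.
P_in = P_out/η = 57.661/0.899 = 64.139 W.
I_p = P_in/V_p = 64.139/240 = 0.267 A.

I_p ≈ 0.267 A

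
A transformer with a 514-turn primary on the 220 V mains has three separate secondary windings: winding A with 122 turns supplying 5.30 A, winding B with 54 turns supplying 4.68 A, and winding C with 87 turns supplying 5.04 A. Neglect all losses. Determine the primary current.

V_A = 220 × 122/514 = 52.218 V; V_B = 220 × 54/514 = 23.113 V; V_C = 220 × 87/514 = 37.237 V.
P_out = V_A I_A + V_B I_B + V_C I_C = 52.218×5.30 + 23.113×4.68 + 37.237×5.04 = 276.75 + 108.17 + 187.68 = 572.60 W.
Ideal ⇒ P_in = P_out, so I_p = P_out/V_p = 572.60/220 = 2.60 A.

I_p ≈ 2.60 A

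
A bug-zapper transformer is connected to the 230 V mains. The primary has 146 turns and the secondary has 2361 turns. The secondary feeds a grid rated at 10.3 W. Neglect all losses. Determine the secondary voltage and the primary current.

V_s = V_p × N_s/N_p = 230 × 2361/146 = 3719.4 V.
I_s = P/V_s = 10.3/3719.4 = 0.0027693 A.
I_p = I_s × N_s/N_p = 0.0027693 × 2361/146 = 0.0448 A.

V_s ≈ 3720 V, I_p ≈ 0.0448 A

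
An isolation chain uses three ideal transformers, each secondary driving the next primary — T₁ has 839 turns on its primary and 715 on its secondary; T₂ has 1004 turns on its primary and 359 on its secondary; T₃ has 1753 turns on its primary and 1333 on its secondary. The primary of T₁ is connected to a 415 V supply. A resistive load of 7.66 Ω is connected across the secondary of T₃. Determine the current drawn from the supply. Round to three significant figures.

After T₁: V = 415.00 × 715/839 = 353.67 V.
After T₂: V = 353.67 × 359/1004 = 126.46 V.
After T₃: V = 126.46 × 1333/1753 = 96.161 V.
I_load = 96.161/7.66 = 12.554 A, so P_out = 96.161 × 12.554 = 1207.2 W.
All ideal ⇒ P_in = P_out, so I_supply = 1207.2/415 = 2.91 A.

I_supply ≈ 2.91 A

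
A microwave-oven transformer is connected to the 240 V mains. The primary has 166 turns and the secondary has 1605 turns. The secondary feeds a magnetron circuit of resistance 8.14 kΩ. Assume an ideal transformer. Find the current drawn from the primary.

V_s = V_p × N_s/N_p = 240 × 1605/166 = 2320.5 V.
I_s = V_s/R = 2320.5/8140 = 0.28507 A.
For an ideal transformer I_p N_p = I_s N_s, so I_p = 0.28507 × 1605/166 = 2.76 A.

I_p ≈ 2.76 A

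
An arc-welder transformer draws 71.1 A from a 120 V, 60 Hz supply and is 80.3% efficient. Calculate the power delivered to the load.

P_in = V_p I_p = 120 × 71.1 = 8532.0 W.
P_out = η P_in = 0.803 × 8532.0 = 6850 W.

P_out ≈ 6850 W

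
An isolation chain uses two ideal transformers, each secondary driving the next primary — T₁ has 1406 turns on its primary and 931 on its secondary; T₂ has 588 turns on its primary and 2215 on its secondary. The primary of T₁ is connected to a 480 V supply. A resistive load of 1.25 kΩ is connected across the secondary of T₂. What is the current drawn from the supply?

I_supply ≈ 2.39 A

After T₁: V = 480.00 × 931/1406 = 317.84 V.
After T₂: V = 317.84 × 2215/588 = 1197.3 V.
I_load = 1197.3/1250 = 0.95784 A, so P_out = 1197.3 × 0.95784 = 1146.8 W.
All ideal ⇒ P_in = P_out, so I_supply = 1146.8/480 = 2.39 A.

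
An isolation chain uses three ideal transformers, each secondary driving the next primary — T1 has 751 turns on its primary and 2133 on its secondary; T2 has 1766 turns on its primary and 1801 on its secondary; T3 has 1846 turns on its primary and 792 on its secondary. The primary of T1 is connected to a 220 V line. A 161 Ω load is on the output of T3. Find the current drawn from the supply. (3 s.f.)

Secondary of T1: V = 220.00 × 2133/751 = 624.85 V.
Secondary of T2: V = 624.85 × 1801/1766 = 637.23 V.
Secondary of T3: V = 637.23 × 792/1846 = 273.39 V.
I_load = 273.39/161 = 1.6981 A, so P_out = 273.39 × 1.6981 = 464.25 W.
All ideal ⇒ P_in = P_out, so I_supply = 464.25/220 = 2.11 A.

I_supply ≈ 2.11 A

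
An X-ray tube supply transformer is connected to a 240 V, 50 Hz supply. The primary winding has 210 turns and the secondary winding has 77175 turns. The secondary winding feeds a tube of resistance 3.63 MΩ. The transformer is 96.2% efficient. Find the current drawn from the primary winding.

I_p ≈ 9.28 A

V_s = 240 × 77175/210 = 88200 V.
I_s = V_s/R = 88200/(3.63×10^6) = 0.024298 A.
P_out = V_s I_s = 88200 × 0.024298 = 2143.0 W.
P_in = P_out/η = 2143.0/0.962 = 2227.7 W.
I_p = P_in/V_p = 2227.7/240 = 9.28 A.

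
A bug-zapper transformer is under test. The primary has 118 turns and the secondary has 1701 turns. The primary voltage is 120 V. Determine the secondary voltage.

V_s/V_p = N_s/N_p, so V_s = 120 × 1701/118 = 1730 V.

V_s ≈ 1730 V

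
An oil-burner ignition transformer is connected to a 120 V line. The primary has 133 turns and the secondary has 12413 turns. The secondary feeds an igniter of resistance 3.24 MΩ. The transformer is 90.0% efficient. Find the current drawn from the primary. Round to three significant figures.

I_p ≈ 0.358 A

V_s = 120 × 12413/133 = 11200 V.
I_s = V_s/R = 11200/(3.24×10^6) = 0.0034567 A.
P_out = V_s I_s = 11200 × 0.0034567 = 38.714 W.
P_in = P_out/η = 38.714/0.900 = 43.016 W.
I_p = P_in/V_p = 43.016/120 = 0.358 A.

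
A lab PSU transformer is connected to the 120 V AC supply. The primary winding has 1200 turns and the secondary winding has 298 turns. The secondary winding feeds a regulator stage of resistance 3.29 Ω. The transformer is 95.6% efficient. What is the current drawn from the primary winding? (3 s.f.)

V_s = 120 × 298/1200 = 29.800 V.
I_s = V_s/R = 29.800/3.29 = 9.0578 A.
P_out = V_s I_s = 29.800 × 9.0578 = 269.92 W.
P_in = P_out/η = 269.92/0.956 = 282.34 W.
I_p = P_in/V_p = 282.34/120 = 2.35 A.

I_p ≈ 2.35 A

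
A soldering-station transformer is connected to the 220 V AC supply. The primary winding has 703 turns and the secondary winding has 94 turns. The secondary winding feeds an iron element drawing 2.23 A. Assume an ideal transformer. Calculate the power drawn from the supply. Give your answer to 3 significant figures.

P ≈ 65.6 W

I_p = I_s × N_s/N_p = 2.23 × 94/703 = 0.29818 A.
P = V_p I_p = 220 × 0.29818 = 65.6 W.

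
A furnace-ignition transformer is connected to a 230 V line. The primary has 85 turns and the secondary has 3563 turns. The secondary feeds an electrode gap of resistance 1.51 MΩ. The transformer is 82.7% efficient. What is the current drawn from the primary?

V_s = 230 × 3563/85 = 9641.1 V.
I_s = V_s/R = 9641.1/(1.51×10^6) = 0.0063848 A.
P_out = V_s I_s = 9641.1 × 0.0063848 = 61.556 W.
P_in = P_out/η = 61.556/0.827 = 74.433 W.
I_p = P_in/V_p = 74.433/230 = 0.324 A.

I_p ≈ 0.324 A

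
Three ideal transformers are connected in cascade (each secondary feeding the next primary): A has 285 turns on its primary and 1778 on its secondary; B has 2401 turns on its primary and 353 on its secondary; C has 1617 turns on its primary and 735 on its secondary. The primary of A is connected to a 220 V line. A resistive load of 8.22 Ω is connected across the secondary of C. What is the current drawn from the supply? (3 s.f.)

I_supply ≈ 4.65 A

Secondary of A: V = 220.00 × 1778/285 = 1372.5 V.
Secondary of B: V = 1372.5 × 353/2401 = 201.79 V.
Secondary of C: V = 201.79 × 735/1617 = 91.721 V.
I_load = 91.721/8.22 = 11.158 A, so P_out = 91.721 × 11.158 = 1023.5 W.
All ideal ⇒ P_in = P_out, so I_supply = 1023.5/220 = 4.65 A.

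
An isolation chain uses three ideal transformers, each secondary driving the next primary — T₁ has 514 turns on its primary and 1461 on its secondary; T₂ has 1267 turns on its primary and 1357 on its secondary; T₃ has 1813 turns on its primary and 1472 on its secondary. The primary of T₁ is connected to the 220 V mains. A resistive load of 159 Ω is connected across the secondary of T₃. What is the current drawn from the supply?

I_supply ≈ 8.45 A

Secondary of T₁: V = 220.00 × 1461/514 = 625.33 V.
Secondary of T₂: V = 625.33 × 1357/1267 = 669.75 V.
Secondary of T₃: V = 669.75 × 1472/1813 = 543.78 V.
I_load = 543.78/159 = 3.4200 A, so P_out = 543.78 × 3.4200 = 1859.7 W.
All ideal ⇒ P_in = P_out, so I_supply = 1859.7/220 = 8.45 A.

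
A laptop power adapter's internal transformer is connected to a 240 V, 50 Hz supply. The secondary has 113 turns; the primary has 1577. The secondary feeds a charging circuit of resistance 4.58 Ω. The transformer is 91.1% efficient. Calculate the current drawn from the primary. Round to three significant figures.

I_p ≈ 0.295 A

V_s = 240 × 113/1577 = 17.197 V.
I_s = V_s/R = 17.197/4.58 = 3.7548 A.
P_out = V_s I_s = 17.197 × 3.7548 = 64.573 W.
P_in = P_out/η = 64.573/0.911 = 70.881 W.
I_p = P_in/V_p = 70.881/240 = 0.295 A.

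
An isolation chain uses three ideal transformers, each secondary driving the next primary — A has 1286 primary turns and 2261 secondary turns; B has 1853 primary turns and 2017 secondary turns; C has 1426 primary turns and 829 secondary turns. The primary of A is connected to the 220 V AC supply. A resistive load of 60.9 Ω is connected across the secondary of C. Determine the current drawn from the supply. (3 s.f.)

I_supply ≈ 4.47 A

After A: V = 220.00 × 2261/1286 = 386.80 V.
After B: V = 386.80 × 2017/1853 = 421.03 V.
After C: V = 421.03 × 829/1426 = 244.76 V.
I_load = 244.76/60.9 = 4.0191 A, so P_out = 244.76 × 4.0191 = 983.74 W.
All ideal ⇒ P_in = P_out, so I_supply = 983.74/220 = 4.47 A.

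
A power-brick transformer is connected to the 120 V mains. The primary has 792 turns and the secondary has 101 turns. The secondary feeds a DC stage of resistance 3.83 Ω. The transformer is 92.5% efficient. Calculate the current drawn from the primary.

I_p ≈ 0.551 A

V_s = 120 × 101/792 = 15.303 V.
I_s = V_s/R = 15.303/3.83 = 3.9956 A.
P_out = V_s I_s = 15.303 × 3.9956 = 61.144 W.
P_in = P_out/η = 61.144/0.925 = 66.102 W.
I_p = P_in/V_p = 66.102/120 = 0.551 A.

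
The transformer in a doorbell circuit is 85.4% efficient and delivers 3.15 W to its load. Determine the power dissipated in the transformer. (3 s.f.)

P_in = P_out/η = 3.15/0.854 = 3.68852 W.
P_loss = P_in − P_out = 3.68852 − 3.15 = 0.539 W.

P_loss ≈ 0.539 W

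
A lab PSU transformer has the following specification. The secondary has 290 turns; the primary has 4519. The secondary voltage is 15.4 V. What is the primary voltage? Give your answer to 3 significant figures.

V_p ≈ 240 V

V_p/V_s = N_p/N_s, so V_p = 15.4 × 4519/290 = 240 V.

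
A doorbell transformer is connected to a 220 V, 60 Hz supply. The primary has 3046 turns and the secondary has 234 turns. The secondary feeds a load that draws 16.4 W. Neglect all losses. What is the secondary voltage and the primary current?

V_s = V_p × N_s/N_p = 220 × 234/3046 = 16.901 V.
I_s = P/V_s = 16.4/16.901 = 0.97037 A.
I_p = I_s × N_s/N_p = 0.97037 × 234/3046 = 0.0745 A.

V_s ≈ 16.9 V, I_p ≈ 0.0745 A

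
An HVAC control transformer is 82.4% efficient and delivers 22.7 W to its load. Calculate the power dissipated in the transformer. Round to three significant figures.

P_in = P_out/η = 22.7/0.824 = 27.5485 W.
P_loss = P_in − P_out = 27.5485 − 22.7 = 4.85 W.

P_loss ≈ 4.85 W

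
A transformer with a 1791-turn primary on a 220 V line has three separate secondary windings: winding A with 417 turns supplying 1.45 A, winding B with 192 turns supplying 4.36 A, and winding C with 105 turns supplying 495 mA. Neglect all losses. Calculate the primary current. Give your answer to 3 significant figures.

I_p ≈ 0.834 A

V_A = 220 × 417/1791 = 51.223 V; V_B = 220 × 192/1791 = 23.585 V; V_C = 220 × 105/1791 = 12.898 V.
P_out = V_A I_A + V_B I_B + V_C I_C = 51.223×1.45 + 23.585×4.36 + 12.898×0.495 = 74.273 + 102.83 + 6.3844 = 183.49 W.
Ideal ⇒ P_in = P_out, so I_p = P_out/V_p = 183.49/220 = 0.834 A.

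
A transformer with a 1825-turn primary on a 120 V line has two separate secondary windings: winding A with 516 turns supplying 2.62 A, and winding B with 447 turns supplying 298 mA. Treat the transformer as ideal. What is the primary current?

V_A = 120 × 516/1825 = 33.929 V; V_B = 120 × 447/1825 = 29.392 V.
P_out = V_A I_A + V_B I_B = 33.929×2.62 + 29.392×0.298 = 88.893 + 8.7588 = 97.652 W.
Ideal ⇒ P_in = P_out, so I_p = P_out/V_p = 97.652/120 = 0.814 A.

I_p ≈ 0.814 A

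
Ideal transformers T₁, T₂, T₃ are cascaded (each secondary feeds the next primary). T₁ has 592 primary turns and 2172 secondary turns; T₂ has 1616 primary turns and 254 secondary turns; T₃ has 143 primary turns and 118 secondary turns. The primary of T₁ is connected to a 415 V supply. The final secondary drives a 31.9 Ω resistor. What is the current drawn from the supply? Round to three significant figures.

After T₁: V = 415.00 × 2172/592 = 1522.6 V.
After T₂: V = 1522.6 × 254/1616 = 239.32 V.
After T₃: V = 239.32 × 118/143 = 197.48 V.
I_load = 197.48/31.9 = 6.1906 A, so P_out = 197.48 × 6.1906 = 1222.5 W.
All ideal ⇒ P_in = P_out, so I_supply = 1222.5/415 = 2.95 A.

I_supply ≈ 2.95 A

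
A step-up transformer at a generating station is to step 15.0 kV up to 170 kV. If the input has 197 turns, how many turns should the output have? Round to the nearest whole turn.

N_out/N_in = V_out/V_in, so N_out = 197 × 170000/15000 = 2232.7 ≈ 2233 turns.

N_out = 2233 turns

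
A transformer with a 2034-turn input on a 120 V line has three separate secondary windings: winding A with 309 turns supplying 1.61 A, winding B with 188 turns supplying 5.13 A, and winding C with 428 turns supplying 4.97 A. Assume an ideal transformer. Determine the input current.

V_A = 120 × 309/2034 = 18.230 V; V_B = 120 × 188/2034 = 11.091 V; V_C = 120 × 428/2034 = 25.251 V.
P_out = V_A I_A + V_B I_B + V_C I_C = 18.230×1.61 + 11.091×5.13 + 25.251×4.97 = 29.350 + 56.899 + 125.50 = 211.75 W.
Ideal ⇒ P_in = P_out, so I_in = P_out/V_in = 211.75/120 = 1.76 A.

I_in ≈ 1.76 A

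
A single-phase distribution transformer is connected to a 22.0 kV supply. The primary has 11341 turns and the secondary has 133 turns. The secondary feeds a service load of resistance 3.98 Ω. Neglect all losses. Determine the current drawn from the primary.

I_p ≈ 0.760 A

V_s = V_p × N_s/N_p = 22000 × 133/11341 = 258.00 V.
I_s = V_s/R = 258.00/3.98 = 64.825 A.
For an ideal transformer I_p N_p = I_s N_s, so I_p = 64.825 × 133/11341 = 0.760 A.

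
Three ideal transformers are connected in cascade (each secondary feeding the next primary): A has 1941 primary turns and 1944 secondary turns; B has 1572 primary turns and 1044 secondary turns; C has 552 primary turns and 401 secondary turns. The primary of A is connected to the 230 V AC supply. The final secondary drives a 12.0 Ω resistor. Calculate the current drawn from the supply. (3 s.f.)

I_supply ≈ 4.48 A

After A: V = 230.00 × 1944/1941 = 230.36 V.
After B: V = 230.36 × 1044/1572 = 152.98 V.
After C: V = 152.98 × 401/552 = 111.14 V.
I_load = 111.14/12.0 = 9.2613 A, so P_out = 111.14 × 9.2613 = 1029.3 W.
All ideal ⇒ P_in = P_out, so I_supply = 1029.3/230 = 4.48 A.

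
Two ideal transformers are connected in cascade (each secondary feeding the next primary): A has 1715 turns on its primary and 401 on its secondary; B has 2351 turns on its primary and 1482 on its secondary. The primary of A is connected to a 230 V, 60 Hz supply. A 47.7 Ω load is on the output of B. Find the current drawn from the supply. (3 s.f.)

I_supply ≈ 0.105 A

After A: V = 230.00 × 401/1715 = 53.778 V.
After B: V = 53.778 × 1482/2351 = 33.900 V.
I_load = 33.900/47.7 = 0.71070 A, so P_out = 33.900 × 0.71070 = 24.093 W.
All ideal ⇒ P_in = P_out, so I_supply = 24.093/230 = 0.105 A.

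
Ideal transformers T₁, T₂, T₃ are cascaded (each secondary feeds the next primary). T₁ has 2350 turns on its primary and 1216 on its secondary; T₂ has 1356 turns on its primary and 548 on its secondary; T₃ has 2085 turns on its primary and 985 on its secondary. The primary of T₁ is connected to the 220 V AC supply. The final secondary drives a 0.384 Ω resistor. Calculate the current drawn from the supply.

I_supply ≈ 5.59 A

After T₁: V = 220.00 × 1216/2350 = 113.84 V.
After T₂: V = 113.84 × 548/1356 = 46.005 V.
After T₃: V = 46.005 × 985/2085 = 21.734 V.
I_load = 21.734/0.384 = 56.599 A, so P_out = 21.734 × 56.599 = 1230.1 W.
All ideal ⇒ P_in = P_out, so I_supply = 1230.1/220 = 5.59 A.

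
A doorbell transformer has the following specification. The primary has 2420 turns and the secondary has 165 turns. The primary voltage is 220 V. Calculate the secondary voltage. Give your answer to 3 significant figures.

V_s/V_p = N_s/N_p, so V_s = 220 × 165/2420 = 15.0 V.

V_s ≈ 15.0 V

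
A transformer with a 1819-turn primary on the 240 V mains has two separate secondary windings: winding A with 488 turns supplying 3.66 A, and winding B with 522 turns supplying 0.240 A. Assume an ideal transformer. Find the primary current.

I_p ≈ 1.05 A

V_A = 240 × 488/1819 = 64.387 V; V_B = 240 × 522/1819 = 68.873 V.
P_out = V_A I_A + V_B I_B = 64.387×3.66 + 68.873×0.240 = 235.66 + 16.530 = 252.19 W.
Ideal ⇒ P_in = P_out, so I_p = P_out/V_p = 252.19/240 = 1.05 A.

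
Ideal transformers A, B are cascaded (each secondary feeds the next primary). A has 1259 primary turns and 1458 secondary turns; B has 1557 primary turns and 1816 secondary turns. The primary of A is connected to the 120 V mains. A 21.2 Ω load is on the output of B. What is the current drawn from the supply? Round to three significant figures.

After A: V = 120.00 × 1458/1259 = 138.97 V.
After B: V = 138.97 × 1816/1557 = 162.08 V.
I_load = 162.08/21.2 = 7.6455 A, so P_out = 162.08 × 7.6455 = 1239.2 W.
All ideal ⇒ P_in = P_out, so I_supply = 1239.2/120 = 10.3 A.

I_supply ≈ 10.3 A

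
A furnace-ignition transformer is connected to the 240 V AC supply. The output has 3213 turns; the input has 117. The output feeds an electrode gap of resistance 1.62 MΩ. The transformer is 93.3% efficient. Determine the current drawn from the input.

V_out = 240 × 3213/117 = 6590.8 V.
I_out = V_out/R = 6590.8/(1.62×10^6) = 0.0040684 A.
P_out = V_out I_out = 6590.8 × 0.0040684 = 26.814 W.
P_in = P_out/η = 26.814/0.933 = 28.739 W.
I_in = P_in/V_in = 28.739/240 = 0.120 A.

I_in ≈ 0.120 A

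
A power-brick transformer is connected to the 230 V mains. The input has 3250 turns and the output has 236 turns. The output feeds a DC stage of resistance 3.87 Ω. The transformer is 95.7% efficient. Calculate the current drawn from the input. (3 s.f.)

I_in ≈ 0.327 A

V_out = 230 × 236/3250 = 16.702 V.
I_out = V_out/R = 16.702/3.87 = 4.3156 A.
P_out = V_out I_out = 16.702 × 4.3156 = 72.078 W.
P_in = P_out/η = 72.078/0.957 = 75.316 W.
I_in = P_in/V_in = 75.316/230 = 0.327 A.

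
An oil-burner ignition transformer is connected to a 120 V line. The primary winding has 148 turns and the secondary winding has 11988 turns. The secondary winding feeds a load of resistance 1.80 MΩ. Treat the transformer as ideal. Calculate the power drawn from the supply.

V_s = V_p × N_s/N_p = 120 × 11988/148 = 9720.0 V.
I_s = V_s/R = 9720.0/(1.80×10^6) = 0.0054000 A.
I_p = I_s × N_s/N_p = 0.0054000 × 11988/148 = 0.43740 A.
P = V_p I_p = 120 × 0.43740 = 52.5 W.

P ≈ 52.5 W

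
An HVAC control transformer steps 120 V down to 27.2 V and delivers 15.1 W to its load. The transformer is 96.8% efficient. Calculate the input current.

I_in ≈ 0.130 A

P_in = P_out/η = 15.1/0.968 = 15.599 W.
I_in = P_in/V_in = 15.599/120 = 0.130 A.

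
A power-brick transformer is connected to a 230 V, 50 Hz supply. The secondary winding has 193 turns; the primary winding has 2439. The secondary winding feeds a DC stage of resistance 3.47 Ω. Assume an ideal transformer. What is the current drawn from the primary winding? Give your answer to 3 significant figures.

V_s = V_p × N_s/N_p = 230 × 193/2439 = 18.200 V.
I_s = V_s/R = 18.200/3.47 = 5.2450 A.
For an ideal transformer I_p N_p = I_s N_s, so I_p = 5.2450 × 193/2439 = 0.415 A.

I_p ≈ 0.415 A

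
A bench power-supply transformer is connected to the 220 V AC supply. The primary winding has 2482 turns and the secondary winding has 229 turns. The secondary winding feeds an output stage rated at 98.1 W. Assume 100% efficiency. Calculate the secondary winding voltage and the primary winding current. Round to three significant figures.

V_s = V_p × N_s/N_p = 220 × 229/2482 = 20.298 V.
I_s = P/V_s = 98.1/20.298 = 4.8330 A.
I_p = I_s × N_s/N_p = 4.8330 × 229/2482 = 0.446 A.

V_s ≈ 20.3 V, I_p ≈ 0.446 A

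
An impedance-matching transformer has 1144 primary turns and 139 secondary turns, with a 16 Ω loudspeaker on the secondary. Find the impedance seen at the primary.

Z_p = (N_p/N_s)² × Z_s = (1144/139)² × 16 = 1080 Ω.

Z_p ≈ 1080 Ω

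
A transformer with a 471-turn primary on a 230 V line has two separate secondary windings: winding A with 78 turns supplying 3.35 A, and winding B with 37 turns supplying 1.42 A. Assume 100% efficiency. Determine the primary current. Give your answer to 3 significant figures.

I_p ≈ 0.666 A

V_A = 230 × 78/471 = 38.089 V; V_B = 230 × 37/471 = 18.068 V.
P_out = V_A I_A + V_B I_B = 38.089×3.35 + 18.068×1.42 = 127.60 + 25.656 = 153.26 W.
Ideal ⇒ P_in = P_out, so I_p = P_out/V_p = 153.26/230 = 0.666 A.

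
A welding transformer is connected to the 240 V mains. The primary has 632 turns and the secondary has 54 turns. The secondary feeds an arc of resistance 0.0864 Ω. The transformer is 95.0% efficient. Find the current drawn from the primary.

I_p ≈ 21.3 A

V_s = 240 × 54/632 = 20.506 V.
I_s = V_s/R = 20.506/0.0864 = 237.34 A.
P_out = V_s I_s = 20.506 × 237.34 = 4867.0 W.
P_in = P_out/η = 4867.0/0.950 = 5123.2 W.
I_p = P_in/V_p = 5123.2/240 = 21.3 A.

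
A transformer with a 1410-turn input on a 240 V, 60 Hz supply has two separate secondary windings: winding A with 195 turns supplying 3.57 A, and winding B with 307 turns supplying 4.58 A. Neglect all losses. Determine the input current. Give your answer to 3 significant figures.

V_A = 240 × 195/1410 = 33.191 V; V_B = 240 × 307/1410 = 52.255 V.
P_out = V_A I_A + V_B I_B = 33.191×3.57 + 52.255×4.58 = 118.49 + 239.33 = 357.82 W.
Ideal ⇒ P_in = P_out, so I_in = P_out/V_in = 357.82/240 = 1.49 A.

I_in ≈ 1.49 A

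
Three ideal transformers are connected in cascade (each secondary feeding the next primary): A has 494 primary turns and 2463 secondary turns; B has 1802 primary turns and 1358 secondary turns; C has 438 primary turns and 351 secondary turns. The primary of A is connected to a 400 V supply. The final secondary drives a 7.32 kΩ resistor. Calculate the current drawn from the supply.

I_supply ≈ 0.495 A

After A: V = 400.00 × 2463/494 = 1994.3 V.
After B: V = 1994.3 × 1358/1802 = 1502.9 V.
After C: V = 1502.9 × 351/438 = 1204.4 V.
I_load = 1204.4/7320 = 0.16454 A, so P_out = 1204.4 × 0.16454 = 198.17 W.
All ideal ⇒ P_in = P_out, so I_supply = 198.17/400 = 0.495 A.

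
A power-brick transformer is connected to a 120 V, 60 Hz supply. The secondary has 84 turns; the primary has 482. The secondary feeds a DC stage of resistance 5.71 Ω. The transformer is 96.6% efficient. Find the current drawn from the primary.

V_s = 120 × 84/482 = 20.913 V.
I_s = V_s/R = 20.913/5.71 = 3.6625 A.
P_out = V_s I_s = 20.913 × 3.6625 = 76.593 W.
P_in = P_out/η = 76.593/0.966 = 79.289 W.
I_p = P_in/V_p = 79.289/120 = 0.661 A.

I_p ≈ 0.661 A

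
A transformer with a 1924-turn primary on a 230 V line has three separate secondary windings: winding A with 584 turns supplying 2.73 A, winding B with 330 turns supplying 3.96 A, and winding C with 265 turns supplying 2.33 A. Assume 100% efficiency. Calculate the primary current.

V_A = 230 × 584/1924 = 69.813 V; V_B = 230 × 330/1924 = 39.449 V; V_C = 230 × 265/1924 = 31.679 V.
P_out = V_A I_A + V_B I_B + V_C I_C = 69.813×2.73 + 39.449×3.96 + 31.679×2.33 = 190.59 + 156.22 + 73.812 = 420.62 W.
Ideal ⇒ P_in = P_out, so I_p = P_out/V_p = 420.62/230 = 1.83 A.

I_p ≈ 1.83 A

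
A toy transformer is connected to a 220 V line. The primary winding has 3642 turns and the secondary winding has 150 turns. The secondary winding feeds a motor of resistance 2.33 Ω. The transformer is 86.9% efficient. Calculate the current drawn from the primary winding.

V_s = 220 × 150/3642 = 9.0610 V.
I_s = V_s/R = 9.0610/2.33 = 3.8888 A.
P_out = V_s I_s = 9.0610 × 3.8888 = 35.236 W.
P_in = P_out/η = 35.236/0.869 = 40.548 W.
I_p = P_in/V_p = 40.548/220 = 0.184 A.

I_p ≈ 0.184 A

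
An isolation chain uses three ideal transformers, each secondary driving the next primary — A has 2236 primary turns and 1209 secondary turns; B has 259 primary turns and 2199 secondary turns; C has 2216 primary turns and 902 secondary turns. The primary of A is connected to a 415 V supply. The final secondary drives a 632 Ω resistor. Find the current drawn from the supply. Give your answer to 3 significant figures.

I_supply ≈ 2.29 A

After A: V = 415.00 × 1209/2236 = 224.39 V.
After B: V = 224.39 × 2199/259 = 1905.1 V.
After C: V = 1905.1 × 902/2216 = 775.47 V.
I_load = 775.47/632 = 1.2270 A, so P_out = 775.47 × 1.2270 = 951.51 W.
All ideal ⇒ P_in = P_out, so I_supply = 951.51/415 = 2.29 A.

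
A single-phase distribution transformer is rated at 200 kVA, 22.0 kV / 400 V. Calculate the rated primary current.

I_p ≈ 9.09 A

I_p = S/V_p = 200000/22000 = 9.09 A.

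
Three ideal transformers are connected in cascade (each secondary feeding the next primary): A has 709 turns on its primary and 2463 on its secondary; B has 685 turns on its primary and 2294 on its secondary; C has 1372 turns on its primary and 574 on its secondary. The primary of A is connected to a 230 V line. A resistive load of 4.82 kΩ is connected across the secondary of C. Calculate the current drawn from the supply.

Secondary of A: V = 230.00 × 2463/709 = 799.00 V.
Secondary of B: V = 799.00 × 2294/685 = 2675.8 V.
Secondary of C: V = 2675.8 × 574/1372 = 1119.5 V.
I_load = 1119.5/4820 = 0.23225 A, so P_out = 1119.5 × 0.23225 = 260.00 W.
All ideal ⇒ P_in = P_out, so I_supply = 260.00/230 = 1.13 A.

I_supply ≈ 1.13 A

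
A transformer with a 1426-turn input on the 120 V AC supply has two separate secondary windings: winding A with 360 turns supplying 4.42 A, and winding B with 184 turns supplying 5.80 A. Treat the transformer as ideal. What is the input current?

V_A = 120 × 360/1426 = 30.295 V; V_B = 120 × 184/1426 = 15.484 V.
P_out = V_A I_A + V_B I_B = 30.295×4.42 + 15.484×5.80 = 133.90 + 89.806 = 223.71 W.
Ideal ⇒ P_in = P_out, so I_in = P_out/V_in = 223.71/120 = 1.86 A.

I_in ≈ 1.86 A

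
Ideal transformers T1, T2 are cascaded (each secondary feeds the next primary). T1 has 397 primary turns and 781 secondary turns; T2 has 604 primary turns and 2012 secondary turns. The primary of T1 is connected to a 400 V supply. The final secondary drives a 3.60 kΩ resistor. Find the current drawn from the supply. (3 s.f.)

I_supply ≈ 4.77 A

Secondary of T1: V = 400.00 × 781/397 = 786.90 V.
Secondary of T2: V = 786.90 × 2012/604 = 2621.3 V.
I_load = 2621.3/3600 = 0.72813 A, so P_out = 2621.3 × 0.72813 = 1908.6 W.
All ideal ⇒ P_in = P_out, so I_supply = 1908.6/400 = 4.77 A.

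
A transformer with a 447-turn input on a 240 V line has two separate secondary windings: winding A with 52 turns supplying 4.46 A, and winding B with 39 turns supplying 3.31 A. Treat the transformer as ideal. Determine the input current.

V_A = 240 × 52/447 = 27.919 V; V_B = 240 × 39/447 = 20.940 V.
P_out = V_A I_A + V_B I_B = 27.919×4.46 + 20.940×3.31 = 124.52 + 69.310 = 193.83 W.
Ideal ⇒ P_in = P_out, so I_in = P_out/V_in = 193.83/240 = 0.808 A.

I_in ≈ 0.808 A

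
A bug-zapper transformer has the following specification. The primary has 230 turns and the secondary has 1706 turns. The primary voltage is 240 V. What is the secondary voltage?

V_s ≈ 1780 V

V_s/V_p = N_s/N_p, so V_s = 240 × 1706/230 = 1780 V.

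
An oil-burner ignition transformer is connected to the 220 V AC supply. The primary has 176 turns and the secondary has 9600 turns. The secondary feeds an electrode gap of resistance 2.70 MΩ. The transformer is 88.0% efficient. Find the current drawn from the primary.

V_s = 220 × 9600/176 = 12000 V.
I_s = V_s/R = 12000/(2.70×10^6) = 0.0044444 A.
P_out = V_s I_s = 12000 × 0.0044444 = 53.333 W.
P_in = P_out/η = 53.333/0.880 = 60.606 W.
I_p = P_in/V_p = 60.606/220 = 0.275 A.

I_p ≈ 0.275 A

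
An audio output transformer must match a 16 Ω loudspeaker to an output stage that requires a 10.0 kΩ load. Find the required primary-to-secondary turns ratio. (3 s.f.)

N_p/N_s ≈ 25.0

Z_p/Z_s = (N_p/N_s)², so N_p/N_s = √(10000/16) = √625 = 25.0.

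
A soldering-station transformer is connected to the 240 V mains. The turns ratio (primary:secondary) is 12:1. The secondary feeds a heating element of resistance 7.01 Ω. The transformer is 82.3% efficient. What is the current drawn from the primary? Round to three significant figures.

I_p ≈ 0.289 A

V_s = 240 × 1/12 = 20.000 V.
I_s = V_s/R = 20.000/7.01 = 2.8531 A.
P_out = V_s I_s = 20.000 × 2.8531 = 57.061 W.
P_in = P_out/η = 57.061/0.823 = 69.333 W.
I_p = P_in/V_p = 69.333/240 = 0.289 A.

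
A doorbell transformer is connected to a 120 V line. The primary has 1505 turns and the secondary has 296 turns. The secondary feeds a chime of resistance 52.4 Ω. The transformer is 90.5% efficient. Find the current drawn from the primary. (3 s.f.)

V_s = 120 × 296/1505 = 23.601 V.
I_s = V_s/R = 23.601/52.4 = 0.45041 A.
P_out = V_s I_s = 23.601 × 0.45041 = 10.630 W.
P_in = P_out/η = 10.630/0.905 = 11.746 W.
I_p = P_in/V_p = 11.746/120 = 0.0979 A.

I_p ≈ 0.0979 A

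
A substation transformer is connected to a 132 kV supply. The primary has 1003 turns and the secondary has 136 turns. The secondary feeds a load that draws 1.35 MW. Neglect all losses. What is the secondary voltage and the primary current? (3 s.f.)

V_s ≈ 17900 V, I_p ≈ 10.2 A

V_s = V_p × N_s/N_p = 132000 × 136/1003 = 17898 V.
I_s = P/V_s = 1.35×10^6/17898 = 75.426 A.
I_p = I_s × N_s/N_p = 75.426 × 136/1003 = 10.2 A.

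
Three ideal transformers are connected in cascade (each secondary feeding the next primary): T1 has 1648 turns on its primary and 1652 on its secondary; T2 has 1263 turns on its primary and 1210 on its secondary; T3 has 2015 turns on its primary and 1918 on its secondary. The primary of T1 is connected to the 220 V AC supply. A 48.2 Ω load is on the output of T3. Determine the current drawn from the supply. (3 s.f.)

I_supply ≈ 3.81 A

After T1: V = 220.00 × 1652/1648 = 220.53 V.
After T2: V = 220.53 × 1210/1263 = 211.28 V.
After T3: V = 211.28 × 1918/2015 = 201.11 V.
I_load = 201.11/48.2 = 4.1724 A, so P_out = 201.11 × 4.1724 = 839.10 W.
All ideal ⇒ P_in = P_out, so I_supply = 839.10/220 = 3.81 A.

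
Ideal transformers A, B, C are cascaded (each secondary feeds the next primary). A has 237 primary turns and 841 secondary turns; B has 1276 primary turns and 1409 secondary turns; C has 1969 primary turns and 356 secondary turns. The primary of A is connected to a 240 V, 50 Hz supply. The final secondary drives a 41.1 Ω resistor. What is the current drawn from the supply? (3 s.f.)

I_supply ≈ 2.93 A

After A: V = 240.00 × 841/237 = 851.65 V.
After B: V = 851.65 × 1409/1276 = 940.41 V.
After C: V = 940.41 × 356/1969 = 170.03 V.
I_load = 170.03/41.1 = 4.1370 A, so P_out = 170.03 × 4.1370 = 703.40 W.
All ideal ⇒ P_in = P_out, so I_supply = 703.40/240 = 2.93 A.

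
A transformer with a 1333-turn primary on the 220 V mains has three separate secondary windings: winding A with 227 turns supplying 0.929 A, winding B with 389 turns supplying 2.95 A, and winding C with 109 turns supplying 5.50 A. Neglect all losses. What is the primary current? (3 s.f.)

V_A = 220 × 227/1333 = 37.464 V; V_B = 220 × 389/1333 = 64.201 V; V_C = 220 × 109/1333 = 17.989 V.
P_out = V_A I_A + V_B I_B + V_C I_C = 37.464×0.929 + 64.201×2.95 + 17.989×5.50 = 34.804 + 189.39 + 98.942 = 323.14 W.
Ideal ⇒ P_in = P_out, so I_p = P_out/V_p = 323.14/220 = 1.47 A.

I_p ≈ 1.47 A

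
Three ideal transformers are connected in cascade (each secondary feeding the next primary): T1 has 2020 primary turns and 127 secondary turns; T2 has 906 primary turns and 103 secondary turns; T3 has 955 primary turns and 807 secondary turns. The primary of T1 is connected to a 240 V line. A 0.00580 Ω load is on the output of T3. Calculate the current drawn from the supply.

After T1: V = 240.00 × 127/2020 = 15.089 V.
After T2: V = 15.089 × 103/906 = 1.7154 V.
After T3: V = 1.7154 × 807/955 = 1.4496 V.
I_load = 1.4496/0.00580 = 249.93 A, so P_out = 1.4496 × 249.93 = 362.29 W.
All ideal ⇒ P_in = P_out, so I_supply = 362.29/240 = 1.51 A.

I_supply ≈ 1.51 A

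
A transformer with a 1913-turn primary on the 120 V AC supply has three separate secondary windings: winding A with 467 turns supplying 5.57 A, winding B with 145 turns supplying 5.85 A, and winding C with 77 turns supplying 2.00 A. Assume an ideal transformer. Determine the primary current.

V_A = 120 × 467/1913 = 29.294 V; V_B = 120 × 145/1913 = 9.0957 V; V_C = 120 × 77/1913 = 4.8301 V.
P_out = V_A I_A + V_B I_B + V_C I_C = 29.294×5.57 + 9.0957×5.85 + 4.8301×2.00 = 163.17 + 53.210 + 9.6602 = 226.04 W.
Ideal ⇒ P_in = P_out, so I_p = P_out/V_p = 226.04/120 = 1.88 A.

I_p ≈ 1.88 A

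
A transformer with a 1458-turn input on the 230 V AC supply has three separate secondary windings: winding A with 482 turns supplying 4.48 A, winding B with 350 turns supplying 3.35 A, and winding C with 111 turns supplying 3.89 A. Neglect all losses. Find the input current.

I_in ≈ 2.58 A

V_A = 230 × 482/1458 = 76.036 V; V_B = 230 × 350/1458 = 55.213 V; V_C = 230 × 111/1458 = 17.510 V.
P_out = V_A I_A + V_B I_B + V_C I_C = 76.036×4.48 + 55.213×3.35 + 17.510×3.89 = 340.64 + 184.96 + 68.115 = 593.72 W.
Ideal ⇒ P_in = P_out, so I_in = P_out/V_in = 593.72/230 = 2.58 A.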